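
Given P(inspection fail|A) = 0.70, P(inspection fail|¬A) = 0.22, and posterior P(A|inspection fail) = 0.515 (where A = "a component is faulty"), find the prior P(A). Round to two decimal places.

Bayes' rule in odds form gives O(A|E) = O(A)·[P(E|A)/P(E|¬A)], hence O(A) = O(A|E)/LR.
Posterior odds = 0.515/(1−0.515) = 1.0619. LR = 0.70/0.22 = 3.1818.
Prior odds = 1.0619/3.1818 = 0.3337, so P(A) = 0.3337/(1+0.3337) ≈ 0.25.

P(A) = 0.25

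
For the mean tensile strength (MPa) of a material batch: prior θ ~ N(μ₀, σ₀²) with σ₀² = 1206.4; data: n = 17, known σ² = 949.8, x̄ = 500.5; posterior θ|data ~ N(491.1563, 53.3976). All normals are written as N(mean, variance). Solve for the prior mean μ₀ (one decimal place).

With known observation variance, the Normal–Normal posterior has precision τ_n = τ₀ + n/σ² and mean μ_n = (τ₀μ₀ + (n/σ²)x̄)/τ_n.
Here τ₀ = 1/1206.4 = 0.000829 and τ_data = 17/949.8 = 0.017899, so τ_n = 0.018728.
Rearranging for μ₀: μ₀ = (μ_n·τ_n − τ_data·x̄)/τ₀ = (491.1563·0.018728 − 0.017899·500.5) / 0.000829 = 0.239926/0.000829 ≈ 289.4.

μ₀ = 289.4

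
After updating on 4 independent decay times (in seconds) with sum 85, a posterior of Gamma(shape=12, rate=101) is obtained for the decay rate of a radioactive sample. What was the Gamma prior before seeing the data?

Gamma–exponential conjugacy: posterior shape = α + n, posterior rate = β + Σtᵢ.
So α = 12 − 4 = 8 and β = 101 − 85 = 16.

Gamma(shape=8, rate=16)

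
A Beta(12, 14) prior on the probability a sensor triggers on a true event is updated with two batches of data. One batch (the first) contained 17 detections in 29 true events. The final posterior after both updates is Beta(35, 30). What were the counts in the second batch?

6 detections and 4 misses

Sequential conjugate updates are equivalent to a single update on the pooled data, so total successes = posterior α − prior α and total failures = posterior β − prior β.
Total across both batches: 35−12=23 detections, 30−14=16 misses.
Subtract the first batch: 23−17=6 detections and 16−12=4 misses.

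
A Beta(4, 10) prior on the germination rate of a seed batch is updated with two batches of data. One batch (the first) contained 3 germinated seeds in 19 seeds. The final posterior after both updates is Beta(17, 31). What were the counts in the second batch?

Sequential conjugate updates are equivalent to a single update on the pooled data, so total successes = posterior α − prior α and total failures = posterior β − prior β.
Total across both batches: 17−4=13 germinated seeds, 31−10=21 non-germinating seeds.
Subtract the first batch: 13−3=10 germinated seeds and 21−16=5 non-germinating seeds.

10 germinated seeds and 5 non-germinating seeds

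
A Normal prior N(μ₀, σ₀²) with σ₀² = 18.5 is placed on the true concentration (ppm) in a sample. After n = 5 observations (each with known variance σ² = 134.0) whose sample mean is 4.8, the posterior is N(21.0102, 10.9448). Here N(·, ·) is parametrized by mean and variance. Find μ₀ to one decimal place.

μ₀ = 32.2

With known observation variance, the Normal–Normal posterior has precision τ_n = τ₀ + n/σ² and mean μ_n = (τ₀μ₀ + (n/σ²)x̄)/τ_n.
Here τ₀ = 1/18.5 = 0.054054 and τ_data = 5/134.0 = 0.037313, so τ_n = 0.091367.
Rearranging for μ₀: μ₀ = (μ_n·τ_n − τ_data·x̄)/τ₀ = (21.0102·0.091367 − 0.037313·4.8) / 0.054054 = 1.740537/0.054054 ≈ 32.2.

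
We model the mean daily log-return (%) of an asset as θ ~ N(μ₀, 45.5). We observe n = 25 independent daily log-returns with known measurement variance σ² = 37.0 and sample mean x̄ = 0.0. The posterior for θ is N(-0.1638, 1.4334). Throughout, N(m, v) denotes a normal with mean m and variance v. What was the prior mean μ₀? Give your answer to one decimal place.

μ₀ = -5.2

With known observation variance, the Normal–Normal posterior has precision τ_n = τ₀ + n/σ² and mean μ_n = (τ₀μ₀ + (n/σ²)x̄)/τ_n.
Here τ₀ = 1/45.5 = 0.021978 and τ_data = 25/37.0 = 0.675676, so τ_n = 0.697654.
Rearranging for μ₀: μ₀ = (μ_n·τ_n − τ_data·x̄)/τ₀ = (-0.1638·0.697654 − 0.675676·0.0) / 0.021978 = -0.114276/0.021978 ≈ -5.2.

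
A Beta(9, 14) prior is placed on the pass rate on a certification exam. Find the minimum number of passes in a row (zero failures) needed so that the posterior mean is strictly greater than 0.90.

k = 118

After k passes and 0 failures the posterior is Beta(9+k, 14), with mean (9+k)/(9+14+k).
Set (9+k)/(23+k) > 0.90 and solve: k > (0.90·23 − 9)/(1 − 0.90) = 117.000.
The smallest integer exceeding 117.000 is 118.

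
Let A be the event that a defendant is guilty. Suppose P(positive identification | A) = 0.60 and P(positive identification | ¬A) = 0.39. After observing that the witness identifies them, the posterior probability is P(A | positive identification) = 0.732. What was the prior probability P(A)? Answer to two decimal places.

P(A) = 0.64

In odds form, posterior odds = prior odds × likelihood ratio, so prior odds = posterior odds ÷ LR.
Posterior odds = 0.732/(1−0.732) = 2.7313. LR = 0.60/0.39 = 1.5385.
Prior odds = 2.7313/1.5385 = 1.7753, so P(A) = 1.7753/(1+1.7753) ≈ 0.64.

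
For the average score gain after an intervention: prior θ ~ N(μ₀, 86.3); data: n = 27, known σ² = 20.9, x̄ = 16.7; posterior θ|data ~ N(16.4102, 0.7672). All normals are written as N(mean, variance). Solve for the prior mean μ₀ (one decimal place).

μ₀ = -15.9

With known observation variance, the Normal–Normal posterior has precision τ_n = τ₀ + n/σ² and mean μ_n = (τ₀μ₀ + (n/σ²)x̄)/τ_n.
Here τ₀ = 1/86.3 = 0.011587 and τ_data = 27/20.9 = 1.291866, so τ_n = 1.303453.
Rearranging for μ₀: μ₀ = (μ_n·τ_n − τ_data·x̄)/τ₀ = (16.4102·1.303453 − 1.291866·16.7) / 0.011587 = -0.184238/0.011587 ≈ -15.9.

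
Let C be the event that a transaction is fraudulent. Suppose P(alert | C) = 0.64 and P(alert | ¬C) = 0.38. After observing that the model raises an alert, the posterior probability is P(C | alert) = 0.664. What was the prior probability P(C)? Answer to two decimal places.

Bayes' rule in odds form gives O(C|E) = O(C)·[P(E|C)/P(E|¬C)], hence O(C) = O(C|E)/LR.
Posterior odds = 0.664/(1−0.664) = 1.9762. LR = 0.64/0.38 = 1.6842.
Prior odds = 1.9762/1.6842 = 1.1734, so P(C) = 1.1734/(1+1.1734) ≈ 0.54.

P(C) = 0.54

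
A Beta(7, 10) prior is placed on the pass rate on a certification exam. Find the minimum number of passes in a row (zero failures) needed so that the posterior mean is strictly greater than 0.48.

k = 3

After k passes and 0 failures the posterior is Beta(7+k, 10), with mean (7+k)/(7+10+k).
Set (7+k)/(17+k) > 0.48 and solve: k > (0.48·17 − 7)/(1 − 0.48) = 2.231.
The smallest integer exceeding 2.231 is 3, and checking k=3: (10)/(20) = 0.5000 > 0.48.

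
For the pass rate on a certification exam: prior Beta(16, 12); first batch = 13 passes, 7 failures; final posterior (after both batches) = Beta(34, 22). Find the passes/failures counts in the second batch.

5 passes and 3 failures

Sequential conjugate updates are equivalent to a single update on the pooled data, so total successes = posterior α − prior α and total failures = posterior β − prior β.
Total across both batches: 34−16=18 passes, 22−12=10 failures.
Subtract the first batch: 18−13=5 passes and 10−7=3 failures.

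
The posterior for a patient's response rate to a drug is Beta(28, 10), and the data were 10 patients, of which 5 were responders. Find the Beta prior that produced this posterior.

Beta is conjugate to the binomial likelihood: posterior = Beta(α+s, β+f).
So α = 28 − 5 = 23 and β = 10 − 5 = 5.

Beta(23, 5)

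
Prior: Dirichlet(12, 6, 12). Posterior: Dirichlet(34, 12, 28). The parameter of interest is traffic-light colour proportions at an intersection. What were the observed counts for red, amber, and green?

For a Dirichlet(α) prior with multinomial counts c, the posterior is Dirichlet(α + c) componentwise.
Counts are posterior − prior componentwise: 34−12=22, 12−6=6, 28−12=16.

counts (22, 6, 16)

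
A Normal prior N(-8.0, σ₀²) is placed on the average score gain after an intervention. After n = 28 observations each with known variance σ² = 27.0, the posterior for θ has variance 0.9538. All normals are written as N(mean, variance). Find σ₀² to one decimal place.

Posterior precision equals prior precision plus data precision: 1/σ_n² = 1/σ₀² + n/σ².
So 1/σ₀² = 1/0.9538 − 28/27.0 = 1.048438 − 1.037037 = 0.011401.
Hence σ₀² = 1/0.011401 ≈ 87.7.

σ₀² = 87.7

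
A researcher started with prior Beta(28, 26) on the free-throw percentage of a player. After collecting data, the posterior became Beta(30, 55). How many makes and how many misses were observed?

A Beta(a, b) prior with s successes and f failures in binomial data gives a Beta(a+s, b+f) posterior.
Match parameters: s=30−28=2, f=55−26=29.

2 makes and 29 misses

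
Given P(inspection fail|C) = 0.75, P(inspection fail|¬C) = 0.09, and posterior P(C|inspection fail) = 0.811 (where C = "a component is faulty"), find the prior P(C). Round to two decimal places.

P(C) = 0.34

Bayes' rule in odds form gives O(C|E) = O(C)·[P(E|C)/P(E|¬C)], hence O(C) = O(C|E)/LR.
Posterior odds = 0.811/(1−0.811) = 4.2910. LR = 0.75/0.09 = 8.3333.
Prior odds = 4.2910/8.3333 = 0.5149, so P(C) = 0.5149/(1+0.5149) ≈ 0.34.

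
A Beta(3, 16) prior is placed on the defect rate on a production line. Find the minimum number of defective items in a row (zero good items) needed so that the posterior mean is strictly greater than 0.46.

After k defective items and 0 good items the posterior is Beta(3+k, 16), with mean (3+k)/(3+16+k).
Set (3+k)/(19+k) > 0.46 and solve: k > (0.46·19 − 3)/(1 − 0.46) = 10.630.
The smallest integer exceeding 10.630 is 11, and checking k=11: (14)/(30) = 0.4667 > 0.46.

k = 11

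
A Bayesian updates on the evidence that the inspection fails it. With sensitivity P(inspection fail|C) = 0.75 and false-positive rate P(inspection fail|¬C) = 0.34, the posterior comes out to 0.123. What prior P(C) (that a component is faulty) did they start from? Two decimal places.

In odds form, posterior odds = prior odds × likelihood ratio, so prior odds = posterior odds ÷ LR.
Posterior odds = 0.123/(1−0.123) = 0.1403. LR = 0.75/0.34 = 2.2059.
Prior odds = 0.1403/2.2059 = 0.0636, so P(C) = 0.0636/(1+0.0636) ≈ 0.06.

P(C) = 0.06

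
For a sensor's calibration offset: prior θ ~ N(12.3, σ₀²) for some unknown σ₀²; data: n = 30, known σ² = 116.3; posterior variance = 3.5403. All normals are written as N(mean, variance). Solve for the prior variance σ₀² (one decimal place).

σ₀² = 40.8

For the Normal–Normal model with known σ², precisions add: τ_n = τ₀ + n/σ².
So 1/σ₀² = 1/3.5403 − 30/116.3 = 0.282462 − 0.257954 = 0.024508.
Hence σ₀² = 1/0.024508 ≈ 40.8.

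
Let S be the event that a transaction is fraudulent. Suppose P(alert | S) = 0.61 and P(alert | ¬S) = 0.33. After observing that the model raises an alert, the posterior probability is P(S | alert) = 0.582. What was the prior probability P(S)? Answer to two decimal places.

In odds form, posterior odds = prior odds × likelihood ratio, so prior odds = posterior odds ÷ LR.
Posterior odds = 0.582/(1−0.582) = 1.3923. LR = 0.61/0.33 = 1.8485.
Prior odds = 1.3923/1.8485 = 0.7532, so P(S) = 0.7532/(1+0.7532) ≈ 0.43.

P(S) = 0.43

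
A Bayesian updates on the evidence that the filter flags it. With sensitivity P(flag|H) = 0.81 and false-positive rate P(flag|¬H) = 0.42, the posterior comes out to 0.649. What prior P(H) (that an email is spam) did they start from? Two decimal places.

Bayes' rule in odds form gives O(H|E) = O(H)·[P(E|H)/P(E|¬H)], hence O(H) = O(H|E)/LR.
Posterior odds = 0.649/(1−0.649) = 1.8490. LR = 0.81/0.42 = 1.9286.
Prior odds = 1.8490/1.9286 = 0.9587, so P(H) = 0.9587/(1+0.9587) ≈ 0.49.

P(H) = 0.49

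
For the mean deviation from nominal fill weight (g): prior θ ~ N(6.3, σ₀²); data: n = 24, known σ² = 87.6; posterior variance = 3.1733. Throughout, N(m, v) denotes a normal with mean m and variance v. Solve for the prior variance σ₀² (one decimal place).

σ₀² = 24.3

Posterior precision equals prior precision plus data precision: 1/σ_n² = 1/σ₀² + n/σ².
So 1/σ₀² = 1/3.1733 − 24/87.6 = 0.315129 − 0.273973 = 0.041156.
Hence σ₀² = 1/0.041156 ≈ 24.3.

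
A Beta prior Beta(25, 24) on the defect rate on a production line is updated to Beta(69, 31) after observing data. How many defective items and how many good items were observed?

44 defective items and 7 good items

A Beta(a, b) prior with s successes and f failures in binomial data gives a Beta(a+s, b+f) posterior.
So s = 69 − 25 = 44 and f = 31 − 24 = 7.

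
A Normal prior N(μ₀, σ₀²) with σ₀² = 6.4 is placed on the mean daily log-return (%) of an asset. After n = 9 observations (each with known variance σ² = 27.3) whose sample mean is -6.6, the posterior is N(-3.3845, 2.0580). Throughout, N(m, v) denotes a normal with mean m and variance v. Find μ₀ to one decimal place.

The posterior mean is a precision-weighted average: μ_n = (τ₀μ₀ + τ_data·x̄)/(τ₀+τ_data), with τ₀=1/σ₀² and τ_data=n/σ².
Here τ₀ = 1/6.4 = 0.156250 and τ_data = 9/27.3 = 0.329670, so τ_n = 0.485920.
Rearranging for μ₀: μ₀ = (μ_n·τ_n − τ_data·x̄)/τ₀ = (-3.3845·0.485920 − 0.329670·-6.6) / 0.156250 = 0.531226/0.156250 ≈ 3.4.

μ₀ = 3.4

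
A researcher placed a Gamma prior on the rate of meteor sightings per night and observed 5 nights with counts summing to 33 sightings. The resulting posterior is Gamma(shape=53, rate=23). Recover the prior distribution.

A Gamma(α, β) prior (rate parametrization) on a Poisson rate with n observations summing to S gives posterior Gamma(α+S, β+n).
So α = 53 − 33 = 20 and β = 23 − 5 = 18.

Gamma(shape=20, rate=18)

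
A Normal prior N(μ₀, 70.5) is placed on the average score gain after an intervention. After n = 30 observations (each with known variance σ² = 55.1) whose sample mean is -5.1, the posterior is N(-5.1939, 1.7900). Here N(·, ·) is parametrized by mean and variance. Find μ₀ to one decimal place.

μ₀ = -8.8

The posterior mean is a precision-weighted average: μ_n = (τ₀μ₀ + τ_data·x̄)/(τ₀+τ_data), with τ₀=1/σ₀² and τ_data=n/σ².
Here τ₀ = 1/70.5 = 0.014184 and τ_data = 30/55.1 = 0.544465, so τ_n = 0.558649.
Rearranging for μ₀: μ₀ = (μ_n·τ_n − τ_data·x̄)/τ₀ = (-5.1939·0.558649 − 0.544465·-5.1) / 0.014184 = -0.124796/0.014184 ≈ -8.8.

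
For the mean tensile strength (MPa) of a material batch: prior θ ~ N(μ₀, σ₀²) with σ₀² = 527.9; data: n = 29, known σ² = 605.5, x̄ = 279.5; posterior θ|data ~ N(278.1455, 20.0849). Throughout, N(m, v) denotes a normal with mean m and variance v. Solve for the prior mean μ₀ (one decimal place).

μ₀ = 243.9

With known observation variance, the Normal–Normal posterior has precision τ_n = τ₀ + n/σ² and mean μ_n = (τ₀μ₀ + (n/σ²)x̄)/τ_n.
Here τ₀ = 1/527.9 = 0.001894 and τ_data = 29/605.5 = 0.047894, so τ_n = 0.049788.
Rearranging for μ₀: μ₀ = (μ_n·τ_n − τ_data·x̄)/τ₀ = (278.1455·0.049788 − 0.047894·279.5) / 0.001894 = 0.461935/0.001894 ≈ 243.9.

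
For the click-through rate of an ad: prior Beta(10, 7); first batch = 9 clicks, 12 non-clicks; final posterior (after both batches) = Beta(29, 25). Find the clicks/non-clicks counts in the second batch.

10 clicks and 6 non-clicks

Because Beta–binomial updating is additive in the counts, the combined data contributed (α_post−α_prior, β_post−β_prior) successes and failures.
Total across both batches: 29−10=19 clicks, 25−7=18 non-clicks.
Subtract the first batch: 19−9=10 clicks and 18−12=6 non-clicks.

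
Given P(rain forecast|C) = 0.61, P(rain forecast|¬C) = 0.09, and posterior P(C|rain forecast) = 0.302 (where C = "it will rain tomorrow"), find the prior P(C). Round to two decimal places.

P(C) = 0.06

In odds form, posterior odds = prior odds × likelihood ratio, so prior odds = posterior odds ÷ LR.
Posterior odds = 0.302/(1−0.302) = 0.4327. LR = 0.61/0.09 = 6.7778.
Prior odds = 0.4327/6.7778 = 0.0638, so P(C) = 0.0638/(1+0.0638) ≈ 0.06.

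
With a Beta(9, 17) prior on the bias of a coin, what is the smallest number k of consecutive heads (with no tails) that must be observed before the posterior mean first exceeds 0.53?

k = 11

After k heads and 0 tails the posterior is Beta(9+k, 17), with mean (9+k)/(9+17+k).
Set (9+k)/(26+k) > 0.53 and solve: k > (0.53·26 − 9)/(1 − 0.53) = 10.170.
The smallest integer exceeding 10.170 is 11, and checking k=11: (20)/(37) = 0.5405 > 0.53.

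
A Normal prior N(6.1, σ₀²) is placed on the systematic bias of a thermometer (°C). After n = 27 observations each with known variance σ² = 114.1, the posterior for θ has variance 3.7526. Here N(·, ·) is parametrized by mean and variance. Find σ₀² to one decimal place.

Posterior precision equals prior precision plus data precision: 1/σ_n² = 1/σ₀² + n/σ².
So 1/σ₀² = 1/3.7526 − 27/114.1 = 0.266482 − 0.236635 = 0.029847.
Hence σ₀² = 1/0.029847 ≈ 33.5.

σ₀² = 33.5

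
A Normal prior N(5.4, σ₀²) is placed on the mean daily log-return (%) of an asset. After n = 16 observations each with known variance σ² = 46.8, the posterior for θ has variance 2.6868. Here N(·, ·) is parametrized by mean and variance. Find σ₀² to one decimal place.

For the Normal–Normal model with known σ², precisions add: τ_n = τ₀ + n/σ².
So 1/σ₀² = 1/2.6868 − 16/46.8 = 0.372190 − 0.341880 = 0.030310.
Hence σ₀² = 1/0.030310 ≈ 33.0.

σ₀² = 33.0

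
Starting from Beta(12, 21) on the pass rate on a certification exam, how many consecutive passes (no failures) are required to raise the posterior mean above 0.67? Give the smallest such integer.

k = 31

After k passes and 0 failures the posterior is Beta(12+k, 21), with mean (12+k)/(12+21+k).
Set (12+k)/(33+k) > 0.67 and solve: k > (0.67·33 − 12)/(1 − 0.67) = 30.636.
The smallest integer exceeding 30.636 is 31.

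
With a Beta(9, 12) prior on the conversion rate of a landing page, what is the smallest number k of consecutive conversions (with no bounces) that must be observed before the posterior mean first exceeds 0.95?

After k conversions and 0 bounces the posterior is Beta(9+k, 12), with mean (9+k)/(9+12+k).
Set (9+k)/(21+k) > 0.95 and solve: k > (0.95·21 − 9)/(1 − 0.95) = 219.000.
The smallest integer exceeding 219.000 is 220, and checking k=220: (229)/(241) = 0.9502 > 0.95.

k = 220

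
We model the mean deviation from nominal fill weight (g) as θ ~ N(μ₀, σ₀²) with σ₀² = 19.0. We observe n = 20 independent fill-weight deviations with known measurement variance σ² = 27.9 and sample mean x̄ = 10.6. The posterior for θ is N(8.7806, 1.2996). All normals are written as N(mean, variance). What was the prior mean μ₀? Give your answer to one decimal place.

μ₀ = -16.0

The posterior mean is a precision-weighted average: μ_n = (τ₀μ₀ + τ_data·x̄)/(τ₀+τ_data), with τ₀=1/σ₀² and τ_data=n/σ².
Here τ₀ = 1/19.0 = 0.052632 and τ_data = 20/27.9 = 0.716846, so τ_n = 0.769478.
Rearranging for μ₀: μ₀ = (μ_n·τ_n − τ_data·x̄)/τ₀ = (8.7806·0.769478 − 0.716846·10.6) / 0.052632 = -0.842089/0.052632 ≈ -16.0.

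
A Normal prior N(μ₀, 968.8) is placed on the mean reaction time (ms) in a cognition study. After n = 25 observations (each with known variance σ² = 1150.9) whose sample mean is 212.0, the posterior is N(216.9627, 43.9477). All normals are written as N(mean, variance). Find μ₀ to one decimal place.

With known observation variance, the Normal–Normal posterior has precision τ_n = τ₀ + n/σ² and mean μ_n = (τ₀μ₀ + (n/σ²)x̄)/τ_n.
Here τ₀ = 1/968.8 = 0.001032 and τ_data = 25/1150.9 = 0.021722, so τ_n = 0.022754.
Rearranging for μ₀: μ₀ = (μ_n·τ_n − τ_data·x̄)/τ₀ = (216.9627·0.022754 − 0.021722·212.0) / 0.001032 = 0.331705/0.001032 ≈ 321.4.

μ₀ = 321.4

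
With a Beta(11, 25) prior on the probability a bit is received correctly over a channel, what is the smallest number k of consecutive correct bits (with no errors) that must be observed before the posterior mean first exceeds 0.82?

k = 103

After k correct bits and 0 errors the posterior is Beta(11+k, 25), with mean (11+k)/(11+25+k).
Set (11+k)/(36+k) > 0.82 and solve: k > (0.82·36 − 11)/(1 − 0.82) = 102.889.
The smallest integer exceeding 102.889 is 103, and checking k=103: (114)/(139) = 0.8201 > 0.82.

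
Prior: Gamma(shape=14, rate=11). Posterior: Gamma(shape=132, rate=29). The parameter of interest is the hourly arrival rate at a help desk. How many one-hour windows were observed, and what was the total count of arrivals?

n = 18 one-hour windows with total 118 arrivals

A Gamma(α, β) prior (rate parametrization) on a Poisson rate with n observations summing to S gives posterior Gamma(α+S, β+n).
Matching: Σxᵢ = 132 − 14 = 118 and n = 29 − 11 = 18.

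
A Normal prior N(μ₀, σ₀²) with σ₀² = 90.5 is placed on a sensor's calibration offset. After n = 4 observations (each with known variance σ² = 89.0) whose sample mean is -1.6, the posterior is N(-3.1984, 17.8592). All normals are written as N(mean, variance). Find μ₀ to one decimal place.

With known observation variance, the Normal–Normal posterior has precision τ_n = τ₀ + n/σ² and mean μ_n = (τ₀μ₀ + (n/σ²)x̄)/τ_n.
Here τ₀ = 1/90.5 = 0.011050 and τ_data = 4/89.0 = 0.044944, so τ_n = 0.055994.
Rearranging for μ₀: μ₀ = (μ_n·τ_n − τ_data·x̄)/τ₀ = (-3.1984·0.055994 − 0.044944·-1.6) / 0.011050 = -0.107181/0.011050 ≈ -9.7.

μ₀ = -9.7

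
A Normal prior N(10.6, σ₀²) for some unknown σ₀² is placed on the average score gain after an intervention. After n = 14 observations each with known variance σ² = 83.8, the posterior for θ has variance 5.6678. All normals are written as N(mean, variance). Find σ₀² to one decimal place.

σ₀² = 106.7

For the Normal–Normal model with known σ², precisions add: τ_n = τ₀ + n/σ².
So 1/σ₀² = 1/5.6678 − 14/83.8 = 0.176435 − 0.167064 = 0.009371.
Hence σ₀² = 1/0.009371 ≈ 106.7.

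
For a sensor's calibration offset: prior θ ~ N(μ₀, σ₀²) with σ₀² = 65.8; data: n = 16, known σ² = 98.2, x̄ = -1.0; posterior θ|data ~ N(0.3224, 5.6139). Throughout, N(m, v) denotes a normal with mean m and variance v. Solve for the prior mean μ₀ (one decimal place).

With known observation variance, the Normal–Normal posterior has precision τ_n = τ₀ + n/σ² and mean μ_n = (τ₀μ₀ + (n/σ²)x̄)/τ_n.
Here τ₀ = 1/65.8 = 0.015198 and τ_data = 16/98.2 = 0.162933, so τ_n = 0.178131.
Rearranging for μ₀: μ₀ = (μ_n·τ_n − τ_data·x̄)/τ₀ = (0.3224·0.178131 − 0.162933·-1.0) / 0.015198 = 0.220362/0.015198 ≈ 14.5.

μ₀ = 14.5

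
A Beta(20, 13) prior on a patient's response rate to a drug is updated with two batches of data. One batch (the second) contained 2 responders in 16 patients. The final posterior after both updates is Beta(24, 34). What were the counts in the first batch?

2 responders and 7 non-responders

Because Beta–binomial updating is additive in the counts, the combined data contributed (α_post−α_prior, β_post−β_prior) successes and failures.
Total across both batches: 24−20=4 responders, 34−13=21 non-responders.
Subtract the second batch: 4−2=2 responders and 21−14=7 non-responders.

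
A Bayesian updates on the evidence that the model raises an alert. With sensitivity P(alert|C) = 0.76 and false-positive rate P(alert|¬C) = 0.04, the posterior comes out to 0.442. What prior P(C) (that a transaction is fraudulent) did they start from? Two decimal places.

Bayes' rule in odds form gives O(C|E) = O(C)·[P(E|C)/P(E|¬C)], hence O(C) = O(C|E)/LR.
Posterior odds = 0.442/(1−0.442) = 0.7921. LR = 0.76/0.04 = 19.0000.
Prior odds = 0.7921/19.0000 = 0.0417, so P(C) = 0.0417/(1+0.0417) ≈ 0.04.

P(C) = 0.04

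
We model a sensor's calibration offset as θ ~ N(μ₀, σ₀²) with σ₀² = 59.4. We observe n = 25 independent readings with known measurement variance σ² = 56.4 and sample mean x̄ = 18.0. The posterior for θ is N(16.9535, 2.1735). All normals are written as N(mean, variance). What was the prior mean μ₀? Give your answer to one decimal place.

The posterior mean is a precision-weighted average: μ_n = (τ₀μ₀ + τ_data·x̄)/(τ₀+τ_data), with τ₀=1/σ₀² and τ_data=n/σ².
Here τ₀ = 1/59.4 = 0.016835 and τ_data = 25/56.4 = 0.443262, so τ_n = 0.460097.
Rearranging for μ₀: μ₀ = (μ_n·τ_n − τ_data·x̄)/τ₀ = (16.9535·0.460097 − 0.443262·18.0) / 0.016835 = -0.178462/0.016835 ≈ -10.6.

μ₀ = -10.6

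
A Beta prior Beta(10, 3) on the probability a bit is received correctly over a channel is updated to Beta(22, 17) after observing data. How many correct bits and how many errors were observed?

12 correct bits and 14 errors

Under Beta–binomial conjugacy the posterior parameters are (a+s, b+f).
Match parameters: s=22−10=12, f=17−3=14.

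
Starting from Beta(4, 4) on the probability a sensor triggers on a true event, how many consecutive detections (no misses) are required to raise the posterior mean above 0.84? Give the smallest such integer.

After k detections and 0 misses the posterior is Beta(4+k, 4), with mean (4+k)/(4+4+k).
Set (4+k)/(8+k) > 0.84 and solve: k > (0.84·8 − 4)/(1 − 0.84) = 17.000.
The smallest integer exceeding 17.000 is 18, and checking k=18: (22)/(26) = 0.8462 > 0.84.

k = 18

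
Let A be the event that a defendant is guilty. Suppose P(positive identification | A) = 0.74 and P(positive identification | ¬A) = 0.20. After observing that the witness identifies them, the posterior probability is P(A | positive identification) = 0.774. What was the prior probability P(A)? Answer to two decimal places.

P(A) = 0.48

Bayes' rule in odds form gives O(A|E) = O(A)·[P(E|A)/P(E|¬A)], hence O(A) = O(A|E)/LR.
Posterior odds = 0.774/(1−0.774) = 3.4248. LR = 0.74/0.20 = 3.7000.
Prior odds = 3.4248/3.7000 = 0.9256, so P(A) = 0.9256/(1+0.9256) ≈ 0.48.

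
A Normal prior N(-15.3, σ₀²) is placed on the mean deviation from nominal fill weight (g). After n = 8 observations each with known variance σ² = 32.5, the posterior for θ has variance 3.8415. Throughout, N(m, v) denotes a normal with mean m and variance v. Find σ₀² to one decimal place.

For the Normal–Normal model with known σ², precisions add: τ_n = τ₀ + n/σ².
So 1/σ₀² = 1/3.8415 − 8/32.5 = 0.260315 − 0.246154 = 0.014161.
Hence σ₀² = 1/0.014161 ≈ 70.6.

σ₀² = 70.6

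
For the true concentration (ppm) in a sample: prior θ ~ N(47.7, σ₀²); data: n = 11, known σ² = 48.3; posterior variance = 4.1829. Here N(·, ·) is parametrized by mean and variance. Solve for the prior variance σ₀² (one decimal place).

σ₀² = 88.3

For the Normal–Normal model with known σ², precisions add: τ_n = τ₀ + n/σ².
So 1/σ₀² = 1/4.1829 − 11/48.3 = 0.239069 − 0.227743 = 0.011326.
Hence σ₀² = 1/0.011326 ≈ 88.3.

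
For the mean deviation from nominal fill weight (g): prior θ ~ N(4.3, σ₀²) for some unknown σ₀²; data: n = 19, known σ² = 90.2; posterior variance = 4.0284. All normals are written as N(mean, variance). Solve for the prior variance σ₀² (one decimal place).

σ₀² = 26.6

For the Normal–Normal model with known σ², precisions add: τ_n = τ₀ + n/σ².
So 1/σ₀² = 1/4.0284 − 19/90.2 = 0.248238 − 0.210643 = 0.037595.
Hence σ₀² = 1/0.037595 ≈ 26.6.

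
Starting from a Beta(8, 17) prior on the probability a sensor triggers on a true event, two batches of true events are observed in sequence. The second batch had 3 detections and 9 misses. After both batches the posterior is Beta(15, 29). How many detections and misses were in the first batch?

4 detections and 3 misses

Sequential conjugate updates are equivalent to a single update on the pooled data, so total successes = posterior α − prior α and total failures = posterior β − prior β.
Total across both batches: 15−8=7 detections, 29−17=12 misses.
Subtract the second batch: 7−3=4 detections and 12−9=3 misses.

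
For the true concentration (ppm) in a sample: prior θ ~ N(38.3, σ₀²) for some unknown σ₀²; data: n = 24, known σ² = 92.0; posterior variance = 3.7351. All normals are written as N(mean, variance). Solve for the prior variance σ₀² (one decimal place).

σ₀² = 145.8

Posterior precision equals prior precision plus data precision: 1/σ_n² = 1/σ₀² + n/σ².
So 1/σ₀² = 1/3.7351 − 24/92.0 = 0.267730 − 0.260870 = 0.006860.
Hence σ₀² = 1/0.006860 ≈ 145.8.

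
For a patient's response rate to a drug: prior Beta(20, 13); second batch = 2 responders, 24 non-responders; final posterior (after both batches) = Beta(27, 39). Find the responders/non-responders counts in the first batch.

Sequential conjugate updates are equivalent to a single update on the pooled data, so total successes = posterior α − prior α and total failures = posterior β − prior β.
Total across both batches: 27−20=7 responders, 39−13=26 non-responders.
Subtract the second batch: 7−2=5 responders and 26−24=2 non-responders.

5 responders and 2 non-responders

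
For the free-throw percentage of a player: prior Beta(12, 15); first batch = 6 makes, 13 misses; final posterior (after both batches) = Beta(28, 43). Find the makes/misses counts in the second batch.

Because Beta–binomial updating is additive in the counts, the combined data contributed (α_post−α_prior, β_post−β_prior) successes and failures.
Total across both batches: 28−12=16 makes, 43−15=28 misses.
Subtract the first batch: 16−6=10 makes and 28−13=15 misses.

10 makes and 15 misses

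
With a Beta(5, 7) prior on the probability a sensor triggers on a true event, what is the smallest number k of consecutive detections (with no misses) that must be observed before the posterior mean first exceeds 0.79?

k = 22

After k detections and 0 misses the posterior is Beta(5+k, 7), with mean (5+k)/(5+7+k).
Set (5+k)/(12+k) > 0.79 and solve: k > (0.79·12 − 5)/(1 − 0.79) = 21.333.
The smallest integer exceeding 21.333 is 22, and checking k=22: (27)/(34) = 0.7941 > 0.79.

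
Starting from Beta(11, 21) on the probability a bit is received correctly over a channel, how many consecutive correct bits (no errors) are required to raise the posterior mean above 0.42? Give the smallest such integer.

k = 5

After k correct bits and 0 errors the posterior is Beta(11+k, 21), with mean (11+k)/(11+21+k).
Set (11+k)/(32+k) > 0.42 and solve: k > (0.42·32 − 11)/(1 − 0.42) = 4.207.
The smallest integer exceeding 4.207 is 5, and checking k=5: (16)/(37) = 0.4324 > 0.42.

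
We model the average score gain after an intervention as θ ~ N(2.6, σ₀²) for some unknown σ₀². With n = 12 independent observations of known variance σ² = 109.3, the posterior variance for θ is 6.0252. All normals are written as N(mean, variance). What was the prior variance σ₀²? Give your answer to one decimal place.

σ₀² = 17.8

For the Normal–Normal model with known σ², precisions add: τ_n = τ₀ + n/σ².
So 1/σ₀² = 1/6.0252 − 12/109.3 = 0.165970 − 0.109790 = 0.056180.
Hence σ₀² = 1/0.056180 ≈ 17.8.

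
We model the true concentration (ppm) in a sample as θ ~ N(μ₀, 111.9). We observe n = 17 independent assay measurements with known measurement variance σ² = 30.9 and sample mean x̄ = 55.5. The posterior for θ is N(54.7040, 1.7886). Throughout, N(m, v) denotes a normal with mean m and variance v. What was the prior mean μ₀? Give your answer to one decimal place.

With known observation variance, the Normal–Normal posterior has precision τ_n = τ₀ + n/σ² and mean μ_n = (τ₀μ₀ + (n/σ²)x̄)/τ_n.
Here τ₀ = 1/111.9 = 0.008937 and τ_data = 17/30.9 = 0.550162, so τ_n = 0.559099.
Rearranging for μ₀: μ₀ = (μ_n·τ_n − τ_data·x̄)/τ₀ = (54.7040·0.559099 − 0.550162·55.5) / 0.008937 = 0.050961/0.008937 ≈ 5.7.

μ₀ = 5.7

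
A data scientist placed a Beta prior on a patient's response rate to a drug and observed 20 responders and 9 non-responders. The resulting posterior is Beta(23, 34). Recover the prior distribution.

Under Beta–binomial conjugacy the posterior parameters are (a+s, b+f).
Subtract the data counts: 23−20=3, 34−9=25.

Beta(3, 25)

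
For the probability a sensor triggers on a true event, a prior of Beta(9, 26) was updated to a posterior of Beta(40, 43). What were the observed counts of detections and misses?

31 detections and 17 misses

Beta is conjugate to the binomial likelihood: posterior = Beta(a+s, b+f).
Match parameters: s=40−9=31, f=43−26=17.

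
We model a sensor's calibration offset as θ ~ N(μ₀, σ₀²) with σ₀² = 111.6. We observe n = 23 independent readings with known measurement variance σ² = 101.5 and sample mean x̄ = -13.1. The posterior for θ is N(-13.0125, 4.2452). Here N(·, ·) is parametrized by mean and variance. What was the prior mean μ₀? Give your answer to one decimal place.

μ₀ = -10.8

The posterior mean is a precision-weighted average: μ_n = (τ₀μ₀ + τ_data·x̄)/(τ₀+τ_data), with τ₀=1/σ₀² and τ_data=n/σ².
Here τ₀ = 1/111.6 = 0.008961 and τ_data = 23/101.5 = 0.226601, so τ_n = 0.235562.
Rearranging for μ₀: μ₀ = (μ_n·τ_n − τ_data·x̄)/τ₀ = (-13.0125·0.235562 − 0.226601·-13.1) / 0.008961 = -0.096777/0.008961 ≈ -10.8.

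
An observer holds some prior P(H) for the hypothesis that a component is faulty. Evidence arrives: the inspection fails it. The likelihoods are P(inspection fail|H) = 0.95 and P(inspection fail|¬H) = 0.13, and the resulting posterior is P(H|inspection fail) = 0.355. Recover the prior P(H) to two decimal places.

Bayes' rule in odds form gives O(H|E) = O(H)·[P(E|H)/P(E|¬H)], hence O(H) = O(H|E)/LR.
Posterior odds = 0.355/(1−0.355) = 0.5504. LR = 0.95/0.13 = 7.3077.
Prior odds = 0.5504/7.3077 = 0.0753, so P(H) = 0.0753/(1+0.0753) ≈ 0.07.

P(H) = 0.07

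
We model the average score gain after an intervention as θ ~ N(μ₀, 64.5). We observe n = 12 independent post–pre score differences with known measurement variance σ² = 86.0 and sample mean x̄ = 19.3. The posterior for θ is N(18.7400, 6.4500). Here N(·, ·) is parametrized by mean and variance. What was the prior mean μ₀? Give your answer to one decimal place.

μ₀ = 13.7

With known observation variance, the Normal–Normal posterior has precision τ_n = τ₀ + n/σ² and mean μ_n = (τ₀μ₀ + (n/σ²)x̄)/τ_n.
Here τ₀ = 1/64.5 = 0.015504 and τ_data = 12/86.0 = 0.139535, so τ_n = 0.155039.
Rearranging for μ₀: μ₀ = (μ_n·τ_n − τ_data·x̄)/τ₀ = (18.7400·0.155039 − 0.139535·19.3) / 0.015504 = 0.212405/0.015504 ≈ 13.7.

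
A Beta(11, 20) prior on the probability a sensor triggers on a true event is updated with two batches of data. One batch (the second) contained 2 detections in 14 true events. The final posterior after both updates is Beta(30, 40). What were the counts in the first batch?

17 detections and 8 misses

Because Beta–binomial updating is additive in the counts, the combined data contributed (α_post−α_prior, β_post−β_prior) successes and failures.
Total across both batches: 30−11=19 detections, 40−20=20 misses.
Subtract the second batch: 19−2=17 detections and 20−12=8 misses.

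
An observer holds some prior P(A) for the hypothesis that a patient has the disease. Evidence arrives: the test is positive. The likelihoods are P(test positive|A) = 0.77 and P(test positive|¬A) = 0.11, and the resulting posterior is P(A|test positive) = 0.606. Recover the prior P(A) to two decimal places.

P(A) = 0.18

In odds form, posterior odds = prior odds × likelihood ratio, so prior odds = posterior odds ÷ LR.
Posterior odds = 0.606/(1−0.606) = 1.5381. LR = 0.77/0.11 = 7.0000.
Prior odds = 1.5381/7.0000 = 0.2197, so P(A) = 0.2197/(1+0.2197) ≈ 0.18.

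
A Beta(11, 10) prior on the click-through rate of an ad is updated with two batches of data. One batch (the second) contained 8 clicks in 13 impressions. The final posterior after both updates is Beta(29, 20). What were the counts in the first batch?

Sequential conjugate updates are equivalent to a single update on the pooled data, so total successes = posterior α − prior α and total failures = posterior β − prior β.
Total across both batches: 29−11=18 clicks, 20−10=10 non-clicks.
Subtract the second batch: 18−8=10 clicks and 10−5=5 non-clicks.

10 clicks and 5 non-clicks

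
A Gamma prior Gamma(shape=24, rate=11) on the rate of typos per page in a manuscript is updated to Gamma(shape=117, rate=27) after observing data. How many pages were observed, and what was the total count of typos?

n = 16 pages with total 93 typos

A Gamma(α, β) prior (rate parametrization) on a Poisson rate with n observations summing to S gives posterior Gamma(α+S, β+n).
Matching: Σxᵢ = 117 − 24 = 93 and n = 27 − 11 = 16.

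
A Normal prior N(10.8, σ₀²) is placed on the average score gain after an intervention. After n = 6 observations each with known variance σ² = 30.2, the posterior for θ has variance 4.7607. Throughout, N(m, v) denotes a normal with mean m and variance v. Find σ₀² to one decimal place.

σ₀² = 87.9

Posterior precision equals prior precision plus data precision: 1/σ_n² = 1/σ₀² + n/σ².
So 1/σ₀² = 1/4.7607 − 6/30.2 = 0.210053 − 0.198675 = 0.011378.
Hence σ₀² = 1/0.011378 ≈ 87.9.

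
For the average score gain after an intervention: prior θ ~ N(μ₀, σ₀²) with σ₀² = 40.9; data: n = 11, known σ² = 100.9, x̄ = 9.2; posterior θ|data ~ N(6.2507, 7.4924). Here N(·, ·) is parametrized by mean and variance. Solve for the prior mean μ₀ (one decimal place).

μ₀ = -6.9

The posterior mean is a precision-weighted average: μ_n = (τ₀μ₀ + τ_data·x̄)/(τ₀+τ_data), with τ₀=1/σ₀² and τ_data=n/σ².
Here τ₀ = 1/40.9 = 0.024450 and τ_data = 11/100.9 = 0.109019, so τ_n = 0.133469.
Rearranging for μ₀: μ₀ = (μ_n·τ_n − τ_data·x̄)/τ₀ = (6.2507·0.133469 − 0.109019·9.2) / 0.024450 = -0.168700/0.024450 ≈ -6.9.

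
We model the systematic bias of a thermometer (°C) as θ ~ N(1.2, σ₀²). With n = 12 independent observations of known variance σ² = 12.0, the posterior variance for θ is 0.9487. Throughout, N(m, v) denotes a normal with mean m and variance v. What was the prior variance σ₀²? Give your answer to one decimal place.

For the Normal–Normal model with known σ², precisions add: τ_n = τ₀ + n/σ².
So 1/σ₀² = 1/0.9487 − 12/12.0 = 1.054074 − 1.000000 = 0.054074.
Hence σ₀² = 1/0.054074 ≈ 18.5.

σ₀² = 18.5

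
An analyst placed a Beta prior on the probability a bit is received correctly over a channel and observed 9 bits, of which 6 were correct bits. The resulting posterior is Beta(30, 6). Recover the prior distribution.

A Beta(a, b) prior with s successes and f failures in binomial data gives a Beta(a+s, b+f) posterior.
So a = 30 − 6 = 24 and b = 6 − 3 = 3.

Beta(24, 3)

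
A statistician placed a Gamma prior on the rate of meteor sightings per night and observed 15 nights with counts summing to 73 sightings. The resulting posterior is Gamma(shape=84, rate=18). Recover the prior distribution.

Gamma(shape=11, rate=3)

Gamma–Poisson conjugacy: posterior shape = α + Σxᵢ, posterior rate = β + n.
So α = 84 − 73 = 11 and β = 18 − 15 = 3.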